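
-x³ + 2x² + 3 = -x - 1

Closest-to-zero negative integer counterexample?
Testing negative integers from -1 downward:
x = -1: LHS = -(-1)³ + 2·(-1)² + 3 = 6, RHS = -(-1) - 1 = 0; 6 = 0 — FAILS  ← closest negative counterexample to 0

Answer: x = -1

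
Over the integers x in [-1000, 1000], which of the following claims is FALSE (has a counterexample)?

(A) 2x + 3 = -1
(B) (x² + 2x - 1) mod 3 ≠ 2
(A) x = 0: LHS = 2·0 + 3 = 3; 3 = -1 — FAILS
(B) x = 0: LHS = (0² + 2·0 - 1) mod 3 = (-1) mod 3 = 2; 2 ≠ 2 — FAILS

Answer: Both A and B are false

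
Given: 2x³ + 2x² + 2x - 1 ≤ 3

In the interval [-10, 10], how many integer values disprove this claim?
Counterexamples in [-10, 10]: {1, 2, 3, 4, 5, 6, 7, 8, 9, 10}.

Counting them gives 10 values.

Answer: 10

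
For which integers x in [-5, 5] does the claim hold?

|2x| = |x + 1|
Holds for: {1}
Fails for: {-5, -4, -3, -2, -1, 0, 2, 3, 4, 5}

Answer: {1}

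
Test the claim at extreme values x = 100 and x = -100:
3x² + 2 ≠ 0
x = 100: LHS = 3·100² + 2 = 30002; 30002 ≠ 0 — holds
x = -100: LHS = 3·(-100)² + 2 = 30002; 30002 ≠ 0 — holds

Answer: Yes, holds for both x = 100 and x = -100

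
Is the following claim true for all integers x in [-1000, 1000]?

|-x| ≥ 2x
The claim fails at x = 1:
x = 1: LHS = |-1| = 1, RHS = 2·1 = 2; 1 ≥ 2 — FAILS

Because a single integer refutes it, the statement is false.

Answer: False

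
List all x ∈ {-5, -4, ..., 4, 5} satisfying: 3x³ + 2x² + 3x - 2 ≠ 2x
Track d = LHS − RHS over the integers in [-5, 5]. Equality would need d = 0, but d changes sign only between consecutive integers, jumping over 0:
x = 0: LHS = 3·0³ + 2·0² + 3·0 - 2 = -2, RHS = 2·0 = 0; -2 ≠ 0 — holds  (d = -2)
x = 1: LHS = 3·1³ + 2·1² + 3·1 - 2 = 6, RHS = 2·1 = 2; 6 ≠ 2 — holds  (d = 4)
Away from these crossings d keeps a constant sign, and checking every integer in [-5, 5] confirms d ≠ 0 throughout. Hence the two sides are never equal, so the relation holds for every integer in [-5, 5].

Answer: All integers in [-5, 5]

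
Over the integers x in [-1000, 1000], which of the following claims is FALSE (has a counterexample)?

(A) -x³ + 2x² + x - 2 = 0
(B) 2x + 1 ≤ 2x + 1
(A) x = 0: LHS = -0³ + 2·0² + 0 - 2 = -2; -2 = 0 — FAILS

(B) Over all integers in [-1000, 1000], LHS − RHS is largest at x = 0, where it equals 0:
x = 0: LHS = 2·0 + 1 = 1, RHS = 2·0 + 1 = 1; 1 ≤ 1 — holds
At the ends of the range:
x = -1000: LHS = 2·(-1000) + 1 = -1999, RHS = 2·(-1000) + 1 = -1999; -1999 ≤ -1999 — holds
x = 1000: LHS = 2·1000 + 1 = 2001, RHS = 2·1000 + 1 = 2001; 2001 ≤ 2001 — holds
Hence LHS − RHS is never positive, i.e. LHS ≤ RHS throughout, so the relation holds for every integer in [-1000, 1000].

Only (A) has a counterexample.

Answer: A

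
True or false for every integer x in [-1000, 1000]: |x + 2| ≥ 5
The claim fails at x = 0:
x = 0: LHS = |0 + 2| = |2| = 2; 2 ≥ 5 — FAILS

Because a single integer refutes it, the statement is false.

Answer: False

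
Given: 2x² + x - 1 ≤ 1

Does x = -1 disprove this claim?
Substitute x = -1 into the relation:
x = -1: LHS = 2·(-1)² + (-1) - 1 = 0; 0 ≤ 1 — holds

The claim holds here, so x = -1 is not a counterexample. (A counterexample exists elsewhere, e.g. x = 1.)

Answer: No, x = -1 is not a counterexample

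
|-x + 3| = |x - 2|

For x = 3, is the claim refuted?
Substitute x = 3 into the relation:
x = 3: LHS = |-3 + 3| = |0| = 0, RHS = |3 - 2| = |1| = 1; 0 = 1 — FAILS

Since the claim fails at x = 3, this value is a counterexample.

Answer: Yes, x = 3 is a counterexample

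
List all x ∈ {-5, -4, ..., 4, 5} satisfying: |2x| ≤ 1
Holds for: {0}
Fails for: {-5, -4, -3, -2, -1, 1, 2, 3, 4, 5}

Answer: {0}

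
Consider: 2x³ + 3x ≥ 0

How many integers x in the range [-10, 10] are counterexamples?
Counterexamples in [-10, 10]: {-10, -9, -8, -7, -6, -5, -4, -3, -2, -1}.

Counting them gives 10 values.

Answer: 10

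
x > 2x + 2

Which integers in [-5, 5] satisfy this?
Holds for: {-5, -4, -3}
Fails for: {-2, -1, 0, 1, 2, 3, 4, 5}

Answer: {-5, -4, -3}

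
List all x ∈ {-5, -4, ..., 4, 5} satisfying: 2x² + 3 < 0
Over all integers in [-5, 5], LHS − RHS is smallest at x = 0, where it equals 3:
x = 0: LHS = 2·0² + 3 = 3; 3 < 0 — FAILS
At the ends of the range:
x = -5: LHS = 2·(-5)² + 3 = 53; 53 < 0 — FAILS
x = 5: LHS = 2·5² + 3 = 53; 53 < 0 — FAILS
Hence LHS − RHS is never negative, i.e. LHS ≥ RHS throughout, so the claimed relation (<) fails for every integer in [-5, 5].

Answer: None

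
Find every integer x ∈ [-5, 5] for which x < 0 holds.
Holds for: {-5, -4, -3, -2, -1}
Fails for: {0, 1, 2, 3, 4, 5}

Answer: {-5, -4, -3, -2, -1}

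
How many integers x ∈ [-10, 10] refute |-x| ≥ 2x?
Counterexamples in [-10, 10]: {1, 2, 3, 4, 5, 6, 7, 8, 9, 10}.

Counting them gives 10 values.

Answer: 10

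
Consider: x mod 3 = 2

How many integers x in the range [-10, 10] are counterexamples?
Counterexamples in [-10, 10]: {-9, -8, -6, -5, -3, -2, 0, 1, 3, 4, 6, 7, 9, 10}.

Counting them gives 14 values.

Answer: 14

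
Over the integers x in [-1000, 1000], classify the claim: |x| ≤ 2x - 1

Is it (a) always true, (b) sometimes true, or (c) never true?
Holds at x = 1: LHS = |1| = 1, RHS = 2·1 - 1 = 1; 1 ≤ 1 — holds
Fails at x = 0: LHS = |0| = 0, RHS = 2·0 - 1 = -1; 0 ≤ -1 — FAILS
It is satisfied by some integers in the range but not all.

Answer: Sometimes true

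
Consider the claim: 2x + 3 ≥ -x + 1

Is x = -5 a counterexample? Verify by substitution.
Substitute x = -5 into the relation:
x = -5: LHS = 2·(-5) + 3 = -7, RHS = -(-5) + 1 = 6; -7 ≥ 6 — FAILS

Since the claim fails at x = -5, this value is a counterexample.

Answer: Yes, x = -5 is a counterexample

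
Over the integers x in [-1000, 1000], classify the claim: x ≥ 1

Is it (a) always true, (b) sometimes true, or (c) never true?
Holds at x = 1: 1 ≥ 1 — holds
Fails at x = 0: 0 ≥ 1 — FAILS
It is satisfied by some integers in the range but not all.

Answer: Sometimes true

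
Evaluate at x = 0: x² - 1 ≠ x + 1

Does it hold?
x = 0: LHS = 0² - 1 = -1, RHS = 0 + 1 = 1; -1 ≠ 1 — holds

The relation is satisfied at x = 0.

Answer: Yes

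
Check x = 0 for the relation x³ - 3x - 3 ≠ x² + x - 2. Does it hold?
x = 0: LHS = 0³ - 3·0 - 3 = -3, RHS = 0² + 0 - 2 = -2; -3 ≠ -2 — holds

The relation is satisfied at x = 0.

Answer: Yes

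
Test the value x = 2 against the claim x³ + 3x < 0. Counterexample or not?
Substitute x = 2 into the relation:
x = 2: LHS = 2³ + 3·2 = 14; 14 < 0 — FAILS

Since the claim fails at x = 2, this value is a counterexample.

Answer: Yes, x = 2 is a counterexample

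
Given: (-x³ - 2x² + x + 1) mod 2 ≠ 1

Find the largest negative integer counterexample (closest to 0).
Testing negative integers from -1 downward:
x = -1: LHS = (-(-1)³ - 2·(-1)² + (-1) + 1) mod 2 = (-1) mod 2 = 1; 1 ≠ 1 — FAILS  ← closest negative counterexample to 0

Answer: x = -1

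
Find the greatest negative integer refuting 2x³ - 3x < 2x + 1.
Testing negative integers from -1 downward:
x = -1: LHS = 2·(-1)³ - 3·(-1) = 1, RHS = 2·(-1) + 1 = -1; 1 < -1 — FAILS  ← closest negative counterexample to 0

Answer: x = -1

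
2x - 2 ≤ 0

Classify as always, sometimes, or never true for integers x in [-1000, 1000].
Holds at x = 0: LHS = 2·0 - 2 = -2; -2 ≤ 0 — holds
Fails at x = 2: LHS = 2·2 - 2 = 2; 2 ≤ 0 — FAILS
It is satisfied by some integers in the range but not all.

Answer: Sometimes true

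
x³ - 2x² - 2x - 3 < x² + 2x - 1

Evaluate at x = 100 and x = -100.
x = 100: LHS = 100³ - 2·100² - 2·100 - 3 = 979797, RHS = 100² + 2·100 - 1 = 10199; 979797 < 10199 — FAILS
x = -100: LHS = (-100)³ - 2·(-100)² - 2·(-100) - 3 = -1019803, RHS = (-100)² + 2·(-100) - 1 = 9799; -1019803 < 9799 — holds

Answer: Partially: fails for x = 100, holds for x = -100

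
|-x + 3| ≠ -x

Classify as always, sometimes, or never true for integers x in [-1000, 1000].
Over all integers in [-1000, 1000], LHS − RHS is always positive; it is smallest at x = 0, where it equals 3:
x = 0: LHS = |-0 + 3| = |3| = 3, RHS = -0 = 0; 3 ≠ 0 — holds
At the ends of the range:
x = -1000: LHS = |-(-1000) + 3| = |1003| = 1003, RHS = -(-1000) = 1000; 1003 ≠ 1000 — holds
x = 1000: LHS = |-1000 + 3| = |-997| = 997; 997 ≠ -1000 — holds
Hence LHS − RHS is never 0, i.e. the two sides are never equal, so the relation holds for every integer in [-1000, 1000].

No counterexample exists.

Answer: Always true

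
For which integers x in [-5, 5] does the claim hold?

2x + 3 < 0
Holds for: {-5, -4, -3, -2}
Fails for: {-1, 0, 1, 2, 3, 4, 5}

Answer: {-5, -4, -3, -2}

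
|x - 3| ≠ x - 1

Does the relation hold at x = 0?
x = 0: LHS = |0 - 3| = |-3| = 3, RHS = 0 - 1 = -1; 3 ≠ -1 — holds

The relation is satisfied at x = 0.

Answer: Yes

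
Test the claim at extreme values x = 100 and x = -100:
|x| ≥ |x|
x = 100: LHS = |100| = 100, RHS = |100| = 100; 100 ≥ 100 — holds
x = -100: LHS = |-100| = 100, RHS = |-100| = 100; 100 ≥ 100 — holds

Answer: Yes, holds for both x = 100 and x = -100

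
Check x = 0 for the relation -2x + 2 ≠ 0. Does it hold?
x = 0: LHS = -2·0 + 2 = 2; 2 ≠ 0 — holds

The relation is satisfied at x = 0.

Answer: Yes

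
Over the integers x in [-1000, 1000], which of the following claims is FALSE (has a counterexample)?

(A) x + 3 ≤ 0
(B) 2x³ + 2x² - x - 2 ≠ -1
(A) x = 0: LHS = 0 + 3 = 3; 3 ≤ 0 — FAILS
(B) x = -1: LHS = 2·(-1)³ + 2·(-1)² - (-1) - 2 = -1; -1 ≠ -1 — FAILS

Answer: Both A and B are false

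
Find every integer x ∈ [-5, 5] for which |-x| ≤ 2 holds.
Holds for: {-2, -1, 0, 1, 2}
Fails for: {-5, -4, -3, 3, 4, 5}

Answer: {-2, -1, 0, 1, 2}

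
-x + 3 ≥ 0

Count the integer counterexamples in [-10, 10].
Counterexamples in [-10, 10]: {4, 5, 6, 7, 8, 9, 10}.

Counting them gives 7 values.

Answer: 7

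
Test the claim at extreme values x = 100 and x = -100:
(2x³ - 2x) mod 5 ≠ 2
x = 100: LHS = (2·100³ - 2·100) mod 5 = 1999800 mod 5 = 0; 0 ≠ 2 — holds
x = -100: LHS = (2·(-100)³ - 2·(-100)) mod 5 = (-1999800) mod 5 = 0; 0 ≠ 2 — holds

Answer: Yes, holds for both x = 100 and x = -100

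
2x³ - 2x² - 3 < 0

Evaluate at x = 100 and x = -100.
x = 100: LHS = 2·100³ - 2·100² - 3 = 1979997; 1979997 < 0 — FAILS
x = -100: LHS = 2·(-100)³ - 2·(-100)² - 3 = -2020003; -2020003 < 0 — holds

Answer: Partially: fails for x = 100, holds for x = -100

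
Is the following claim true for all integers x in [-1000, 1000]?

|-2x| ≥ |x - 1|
The claim fails at x = 0:
x = 0: LHS = |-2·0| = |0| = 0, RHS = |0 - 1| = |-1| = 1; 0 ≥ 1 — FAILS

Because a single integer refutes it, the statement is false.

Answer: False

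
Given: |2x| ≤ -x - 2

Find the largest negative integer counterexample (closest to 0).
Testing negative integers from -1 downward:
x = -1: LHS = |2·(-1)| = |-2| = 2, RHS = -(-1) - 2 = -1; 2 ≤ -1 — FAILS  ← closest negative counterexample to 0

Answer: x = -1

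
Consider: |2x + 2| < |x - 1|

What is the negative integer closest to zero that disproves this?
Testing negative integers from -1 downward:
x = -1: LHS = |2·(-1) + 2| = |0| = 0, RHS = |(-1) - 1| = |-2| = 2; 0 < 2 — holds
x = -2: LHS = |2·(-2) + 2| = |-2| = 2, RHS = |(-2) - 1| = |-3| = 3; 2 < 3 — holds
x = -3: LHS = |2·(-3) + 2| = |-4| = 4, RHS = |(-3) - 1| = |-4| = 4; 4 < 4 — FAILS  ← closest negative counterexample to 0

Answer: x = -3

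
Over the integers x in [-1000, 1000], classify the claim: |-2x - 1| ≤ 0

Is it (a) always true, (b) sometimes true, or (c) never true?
Over all integers in [-1000, 1000], LHS − RHS is smallest at x = 0, where it equals 1:
x = 0: LHS = |-2·0 - 1| = |-1| = 1; 1 ≤ 0 — FAILS
At the ends of the range:
x = -1000: LHS = |-2·(-1000) - 1| = |1999| = 1999; 1999 ≤ 0 — FAILS
x = 1000: LHS = |-2·1000 - 1| = |-2001| = 2001; 2001 ≤ 0 — FAILS
Hence LHS − RHS is never zero or negative, i.e. LHS > RHS throughout, so the claimed relation (≤) fails for every integer in [-1000, 1000].

No integer in the range satisfies it.

Answer: Never true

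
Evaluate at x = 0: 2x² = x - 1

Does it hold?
x = 0: LHS = 2·0² = 0, RHS = 0 - 1 = -1; 0 = -1 — FAILS

The relation fails at x = 0, so x = 0 is a counterexample.

Answer: No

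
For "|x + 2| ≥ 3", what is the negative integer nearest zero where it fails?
Testing negative integers from -1 downward:
x = -1: LHS = |(-1) + 2| = |1| = 1; 1 ≥ 3 — FAILS  ← closest negative counterexample to 0

Answer: x = -1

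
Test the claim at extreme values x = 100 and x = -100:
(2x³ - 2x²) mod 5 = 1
x = 100: LHS = (2·100³ - 2·100²) mod 5 = 1980000 mod 5 = 0; 0 = 1 — FAILS
x = -100: LHS = (2·(-100)³ - 2·(-100)²) mod 5 = (-2020000) mod 5 = 0; 0 = 1 — FAILS

Answer: No, fails for both x = 100 and x = -100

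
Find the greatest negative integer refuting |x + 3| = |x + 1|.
Testing negative integers from -1 downward:
x = -1: LHS = |(-1) + 3| = |2| = 2, RHS = |(-1) + 1| = |0| = 0; 2 = 0 — FAILS  ← closest negative counterexample to 0

Answer: x = -1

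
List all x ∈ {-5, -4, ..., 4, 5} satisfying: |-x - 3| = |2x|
Holds for: {-1, 3}
Fails for: {-5, -4, -3, -2, 0, 1, 2, 4, 5}

Answer: {-1, 3}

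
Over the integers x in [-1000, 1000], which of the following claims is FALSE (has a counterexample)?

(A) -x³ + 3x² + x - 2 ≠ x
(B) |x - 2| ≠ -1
(A) x = 1: LHS = -1³ + 3·1² + 1 - 2 = 1; 1 ≠ 1 — FAILS

(B) An absolute value is never negative, so the left side is ≥ 0 for every x, while the right side is -1. Tightest case in [-1000, 1000] is x = 2:
x = 2: LHS = |2 - 2| = |0| = 0; 0 ≠ -1 — holds
Hence LHS − RHS is never 0, i.e. the two sides are never equal, so the relation holds for every integer in [-1000, 1000].

Only (A) has a counterexample.

Answer: A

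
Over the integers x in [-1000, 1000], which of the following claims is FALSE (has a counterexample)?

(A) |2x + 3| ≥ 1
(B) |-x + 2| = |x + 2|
(A) Over all integers in [-1000, 1000], LHS − RHS is smallest at x = -1, where it equals 0:
x = -1: LHS = |2·(-1) + 3| = |1| = 1; 1 ≥ 1 — holds
At the ends of the range:
x = -1000: LHS = |2·(-1000) + 3| = |-1997| = 1997; 1997 ≥ 1 — holds
x = 1000: LHS = |2·1000 + 3| = |2003| = 2003; 2003 ≥ 1 — holds
Hence LHS − RHS is never negative, i.e. LHS ≥ RHS throughout, so the relation holds for every integer in [-1000, 1000].

(B) x = 1: LHS = |-1 + 2| = |1| = 1, RHS = |1 + 2| = |3| = 3; 1 = 3 — FAILS

Only (B) has a counterexample.

Answer: B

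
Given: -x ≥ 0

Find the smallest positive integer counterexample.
Testing positive integers:
x = 1: -1 ≥ 0 — FAILS  ← smallest positive counterexample

Answer: x = 1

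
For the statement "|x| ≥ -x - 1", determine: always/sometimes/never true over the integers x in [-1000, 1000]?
Over all integers in [-1000, 1000], LHS − RHS is smallest at x = 0, where it equals 1:
x = 0: LHS = |0| = 0, RHS = -0 - 1 = -1; 0 ≥ -1 — holds
At the ends of the range:
x = -1000: LHS = |-1000| = 1000, RHS = -(-1000) - 1 = 999; 1000 ≥ 999 — holds
x = 1000: LHS = |1000| = 1000, RHS = -1000 - 1 = -1001; 1000 ≥ -1001 — holds
Hence LHS − RHS is never negative, i.e. LHS ≥ RHS throughout, so the relation holds for every integer in [-1000, 1000].

No counterexample exists.

Answer: Always true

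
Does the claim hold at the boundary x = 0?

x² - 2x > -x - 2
x = 0: LHS = 0² - 2·0 = 0, RHS = -0 - 2 = -2; 0 > -2 — holds

The relation is satisfied at x = 0.

Answer: Yes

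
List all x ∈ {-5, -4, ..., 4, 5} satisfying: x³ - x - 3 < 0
Holds for: {-5, -4, -3, -2, -1, 0, 1}
Fails for: {2, 3, 4, 5}

Answer: {-5, -4, -3, -2, -1, 0, 1}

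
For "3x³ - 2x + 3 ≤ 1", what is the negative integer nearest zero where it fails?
Testing negative integers from -1 downward:
x = -1: LHS = 3·(-1)³ - 2·(-1) + 3 = 2; 2 ≤ 1 — FAILS  ← closest negative counterexample to 0

Answer: x = -1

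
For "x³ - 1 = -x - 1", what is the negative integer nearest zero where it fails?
Testing negative integers from -1 downward:
x = -1: LHS = (-1)³ - 1 = -2, RHS = -(-1) - 1 = 0; -2 = 0 — FAILS  ← closest negative counterexample to 0

Answer: x = -1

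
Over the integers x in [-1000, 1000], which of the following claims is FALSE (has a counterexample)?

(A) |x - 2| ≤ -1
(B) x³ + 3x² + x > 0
(A) x = 0: LHS = |0 - 2| = |-2| = 2; 2 ≤ -1 — FAILS
(B) x = 0: LHS = 0³ + 3·0² + 0 = 0; 0 > 0 — FAILS

Answer: Both A and B are false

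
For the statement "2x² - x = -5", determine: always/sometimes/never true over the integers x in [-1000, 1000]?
Over all integers in [-1000, 1000], LHS − RHS is always positive; it is smallest at x = 0, where it equals 5:
x = 0: LHS = 2·0² - 0 = 0; 0 = -5 — FAILS
At the ends of the range:
x = -1000: LHS = 2·(-1000)² - (-1000) = 2001000; 2001000 = -5 — FAILS
x = 1000: LHS = 2·1000² - 1000 = 1999000; 1999000 = -5 — FAILS
Hence LHS − RHS is never 0, i.e. the two sides are never equal, so the claimed relation (=) fails for every integer in [-1000, 1000].

No integer in the range satisfies it.

Answer: Never true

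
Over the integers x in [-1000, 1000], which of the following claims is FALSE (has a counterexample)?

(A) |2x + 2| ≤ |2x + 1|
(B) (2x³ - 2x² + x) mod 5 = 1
(A) x = 0: LHS = |2·0 + 2| = |2| = 2, RHS = |2·0 + 1| = |1| = 1; 2 ≤ 1 — FAILS
(B) x = 0: LHS = (2·0³ - 2·0² + 0) mod 5 = 0 mod 5 = 0; 0 = 1 — FAILS

Answer: Both A and B are false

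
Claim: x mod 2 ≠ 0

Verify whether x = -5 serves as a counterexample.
Substitute x = -5 into the relation:
x = -5: LHS = (-5) mod 2 = 1; 1 ≠ 0 — holds

The claim holds here, so x = -5 is not a counterexample. (A counterexample exists elsewhere, e.g. x = 0.)

Answer: No, x = -5 is not a counterexample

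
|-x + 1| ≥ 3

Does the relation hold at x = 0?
x = 0: LHS = |-0 + 1| = |1| = 1; 1 ≥ 3 — FAILS

The relation fails at x = 0, so x = 0 is a counterexample.

Answer: No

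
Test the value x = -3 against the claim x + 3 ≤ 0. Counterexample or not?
Substitute x = -3 into the relation:
x = -3: LHS = (-3) + 3 = 0; 0 ≤ 0 — holds

The claim holds here, so x = -3 is not a counterexample. (A counterexample exists elsewhere, e.g. x = 0.)

Answer: No, x = -3 is not a counterexample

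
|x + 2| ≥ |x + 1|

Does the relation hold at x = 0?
x = 0: LHS = |0 + 2| = |2| = 2, RHS = |0 + 1| = |1| = 1; 2 ≥ 1 — holds

The relation is satisfied at x = 0.

Answer: Yes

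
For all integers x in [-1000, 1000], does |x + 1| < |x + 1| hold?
The claim fails at x = 0:
x = 0: LHS = |0 + 1| = |1| = 1, RHS = |0 + 1| = |1| = 1; 1 < 1 — FAILS

Because a single integer refutes it, the statement is false.

Answer: False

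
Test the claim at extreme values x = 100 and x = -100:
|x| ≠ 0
x = 100: LHS = |100| = 100; 100 ≠ 0 — holds
x = -100: LHS = |-100| = 100; 100 ≠ 0 — holds

Answer: Yes, holds for both x = 100 and x = -100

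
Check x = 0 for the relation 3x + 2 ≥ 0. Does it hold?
x = 0: LHS = 3·0 + 2 = 2; 2 ≥ 0 — holds

The relation is satisfied at x = 0.

Answer: Yes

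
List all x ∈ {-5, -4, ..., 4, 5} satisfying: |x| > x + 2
Holds for: {-5, -4, -3, -2}
Fails for: {-1, 0, 1, 2, 3, 4, 5}

Answer: {-5, -4, -3, -2}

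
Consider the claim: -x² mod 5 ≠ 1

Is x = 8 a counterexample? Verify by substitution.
Substitute x = 8 into the relation:
x = 8: LHS = (-8²) mod 5 = (-64) mod 5 = 1; 1 ≠ 1 — FAILS

Since the claim fails at x = 8, this value is a counterexample.

Answer: Yes, x = 8 is a counterexample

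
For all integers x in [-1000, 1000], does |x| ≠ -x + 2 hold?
The claim fails at x = 1:
x = 1: LHS = |1| = 1, RHS = -1 + 2 = 1; 1 ≠ 1 — FAILS

Because a single integer refutes it, the statement is false.

Answer: False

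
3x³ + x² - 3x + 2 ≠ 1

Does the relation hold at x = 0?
x = 0: LHS = 3·0³ + 0² - 3·0 + 2 = 2; 2 ≠ 1 — holds

The relation is satisfied at x = 0.

Answer: Yes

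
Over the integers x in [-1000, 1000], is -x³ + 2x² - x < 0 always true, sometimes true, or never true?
Holds at x = 2: LHS = -2³ + 2·2² - 2 = -2; -2 < 0 — holds
Fails at x = 0: LHS = -0³ + 2·0² - 0 = 0; 0 < 0 — FAILS
It is satisfied by some integers in the range but not all.

Answer: Sometimes true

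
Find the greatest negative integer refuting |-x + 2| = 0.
Testing negative integers from -1 downward:
x = -1: LHS = |-(-1) + 2| = |3| = 3; 3 = 0 — FAILS  ← closest negative counterexample to 0

Answer: x = -1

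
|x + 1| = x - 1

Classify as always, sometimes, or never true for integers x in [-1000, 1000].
Over all integers in [-1000, 1000], LHS − RHS is always positive; it is smallest at x = 0, where it equals 2:
x = 0: LHS = |0 + 1| = |1| = 1, RHS = 0 - 1 = -1; 1 = -1 — FAILS
At the ends of the range:
x = -1000: LHS = |(-1000) + 1| = |-999| = 999, RHS = (-1000) - 1 = -1001; 999 = -1001 — FAILS
x = 1000: LHS = |1000 + 1| = |1001| = 1001, RHS = 1000 - 1 = 999; 1001 = 999 — FAILS
Hence LHS − RHS is never 0, i.e. the two sides are never equal, so the claimed relation (=) fails for every integer in [-1000, 1000].

No integer in the range satisfies it.

Answer: Never true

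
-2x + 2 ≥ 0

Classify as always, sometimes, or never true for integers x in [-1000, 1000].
Holds at x = 0: LHS = -2·0 + 2 = 2; 2 ≥ 0 — holds
Fails at x = 2: LHS = -2·2 + 2 = -2; -2 ≥ 0 — FAILS
It is satisfied by some integers in the range but not all.

Answer: Sometimes true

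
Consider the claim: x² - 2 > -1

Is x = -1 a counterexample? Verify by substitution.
Substitute x = -1 into the relation:
x = -1: LHS = (-1)² - 2 = -1; -1 > -1 — FAILS

Since the claim fails at x = -1, this value is a counterexample.

Answer: Yes, x = -1 is a counterexample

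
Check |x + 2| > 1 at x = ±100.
x = 100: LHS = |100 + 2| = |102| = 102; 102 > 1 — holds
x = -100: LHS = |(-100) + 2| = |-98| = 98; 98 > 1 — holds

Answer: Yes, holds for both x = 100 and x = -100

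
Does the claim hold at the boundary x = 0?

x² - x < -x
x = 0: LHS = 0² - 0 = 0, RHS = -0 = 0; 0 < 0 — FAILS

The relation fails at x = 0, so x = 0 is a counterexample.

Answer: No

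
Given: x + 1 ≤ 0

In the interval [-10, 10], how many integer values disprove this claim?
Counterexamples in [-10, 10]: {0, 1, 2, 3, 4, 5, 6, 7, 8, 9, 10}.

Counting them gives 11 values.

Answer: 11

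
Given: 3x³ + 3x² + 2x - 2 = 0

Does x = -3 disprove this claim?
Substitute x = -3 into the relation:
x = -3: LHS = 3·(-3)³ + 3·(-3)² + 2·(-3) - 2 = -62; -62 = 0 — FAILS

Since the claim fails at x = -3, this value is a counterexample.

Answer: Yes, x = -3 is a counterexample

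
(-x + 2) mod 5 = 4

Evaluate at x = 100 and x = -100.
x = 100: LHS = (-100 + 2) mod 5 = (-98) mod 5 = 2; 2 = 4 — FAILS
x = -100: LHS = (-(-100) + 2) mod 5 = 102 mod 5 = 2; 2 = 4 — FAILS

Answer: No, fails for both x = 100 and x = -100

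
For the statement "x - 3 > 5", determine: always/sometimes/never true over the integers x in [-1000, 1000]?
Holds at x = 9: LHS = 9 - 3 = 6; 6 > 5 — holds
Fails at x = 0: LHS = 0 - 3 = -3; -3 > 5 — FAILS
It is satisfied by some integers in the range but not all.

Answer: Sometimes true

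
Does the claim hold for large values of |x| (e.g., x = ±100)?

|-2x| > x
x = 100: LHS = |-2·100| = |-200| = 200; 200 > 100 — holds
x = -100: LHS = |-2·(-100)| = |200| = 200; 200 > -100 — holds

Answer: Yes, holds for both x = 100 and x = -100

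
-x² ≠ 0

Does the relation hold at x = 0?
x = 0: LHS = -0² = 0; 0 ≠ 0 — FAILS

The relation fails at x = 0, so x = 0 is a counterexample.

Answer: No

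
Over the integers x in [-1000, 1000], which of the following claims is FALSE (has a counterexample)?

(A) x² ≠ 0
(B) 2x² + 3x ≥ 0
(A) x = 0: LHS = 0² = 0; 0 ≠ 0 — FAILS
(B) x = -1: LHS = 2·(-1)² + 3·(-1) = -1; -1 ≥ 0 — FAILS

Answer: Both A and B are false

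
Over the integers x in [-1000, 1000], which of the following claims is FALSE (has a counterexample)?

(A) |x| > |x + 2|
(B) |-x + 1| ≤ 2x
(A) x = 0: LHS = |0| = 0, RHS = |0 + 2| = |2| = 2; 0 > 2 — FAILS
(B) x = 0: LHS = |-0 + 1| = |1| = 1, RHS = 2·0 = 0; 1 ≤ 0 — FAILS

Answer: Both A and B are false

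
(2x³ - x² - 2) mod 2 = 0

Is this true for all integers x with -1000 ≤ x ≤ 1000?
The claim fails at x = 1:
x = 1: LHS = (2·1³ - 1² - 2) mod 2 = (-1) mod 2 = 1; 1 = 0 — FAILS

Because a single integer refutes it, the statement is false.

Answer: False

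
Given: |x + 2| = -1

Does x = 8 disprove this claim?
Substitute x = 8 into the relation:
x = 8: LHS = |8 + 2| = |10| = 10; 10 = -1 — FAILS

Since the claim fails at x = 8, this value is a counterexample.

Answer: Yes, x = 8 is a counterexample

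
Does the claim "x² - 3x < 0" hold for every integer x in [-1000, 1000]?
The claim fails at x = 0:
x = 0: LHS = 0² - 3·0 = 0; 0 < 0 — FAILS

Because a single integer refutes it, the statement is false.

Answer: False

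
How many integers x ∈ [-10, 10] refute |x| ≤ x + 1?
Counterexamples in [-10, 10]: {-10, -9, -8, -7, -6, -5, -4, -3, -2, -1}.

Counting them gives 10 values.

Answer: 10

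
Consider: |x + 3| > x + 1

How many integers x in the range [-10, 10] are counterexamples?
Over all integers in [-10, 10], LHS − RHS is smallest at x = 0, where it equals 2:
x = 0: LHS = |0 + 3| = |3| = 3, RHS = 0 + 1 = 1; 3 > 1 — holds
At the ends of the range:
x = -10: LHS = |(-10) + 3| = |-7| = 7, RHS = (-10) + 1 = -9; 7 > -9 — holds
x = 10: LHS = |10 + 3| = |13| = 13, RHS = 10 + 1 = 11; 13 > 11 — holds
Hence LHS − RHS is never zero or negative, i.e. LHS > RHS throughout, so the relation holds for every integer in [-10, 10].

No counterexample appears in that range.

Answer: 0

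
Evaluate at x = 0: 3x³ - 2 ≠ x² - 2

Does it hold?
x = 0: LHS = 3·0³ - 2 = -2, RHS = 0² - 2 = -2; -2 ≠ -2 — FAILS

The relation fails at x = 0, so x = 0 is a counterexample.

Answer: No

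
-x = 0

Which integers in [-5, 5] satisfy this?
Holds for: {0}
Fails for: {-5, -4, -3, -2, -1, 1, 2, 3, 4, 5}

Answer: {0}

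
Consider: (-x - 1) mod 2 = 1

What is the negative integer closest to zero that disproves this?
Testing negative integers from -1 downward:
x = -1: LHS = (-(-1) - 1) mod 2 = 0 mod 2 = 0; 0 = 1 — FAILS  ← closest negative counterexample to 0

Answer: x = -1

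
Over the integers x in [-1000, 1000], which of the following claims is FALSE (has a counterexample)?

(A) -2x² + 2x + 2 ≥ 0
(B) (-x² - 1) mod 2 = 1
(A) x = -1: LHS = -2·(-1)² + 2·(-1) + 2 = -2; -2 ≥ 0 — FAILS
(B) x = 1: LHS = (-1² - 1) mod 2 = (-2) mod 2 = 0; 0 = 1 — FAILS

Answer: Both A and B are false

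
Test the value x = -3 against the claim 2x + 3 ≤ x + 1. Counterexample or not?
Substitute x = -3 into the relation:
x = -3: LHS = 2·(-3) + 3 = -3, RHS = (-3) + 1 = -2; -3 ≤ -2 — holds

The claim holds here, so x = -3 is not a counterexample. (A counterexample exists elsewhere, e.g. x = 0.)

Answer: No, x = -3 is not a counterexample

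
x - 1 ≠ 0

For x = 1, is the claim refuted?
Substitute x = 1 into the relation:
x = 1: LHS = 1 - 1 = 0; 0 ≠ 0 — FAILS

Since the claim fails at x = 1, this value is a counterexample.

Answer: Yes, x = 1 is a counterexample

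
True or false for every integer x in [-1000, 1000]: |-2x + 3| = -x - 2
The claim fails at x = 0:
x = 0: LHS = |-2·0 + 3| = |3| = 3, RHS = -0 - 2 = -2; 3 = -2 — FAILS

Because a single integer refutes it, the statement is false.

Answer: False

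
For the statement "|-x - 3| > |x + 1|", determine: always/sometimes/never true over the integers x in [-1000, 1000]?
Holds at x = 0: LHS = |-0 - 3| = |-3| = 3, RHS = |0 + 1| = |1| = 1; 3 > 1 — holds
Fails at x = -2: LHS = |-(-2) - 3| = |-1| = 1, RHS = |(-2) + 1| = |-1| = 1; 1 > 1 — FAILS
It is satisfied by some integers in the range but not all.

Answer: Sometimes true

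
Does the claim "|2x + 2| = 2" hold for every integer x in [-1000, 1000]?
The claim fails at x = 1:
x = 1: LHS = |2·1 + 2| = |4| = 4; 4 = 2 — FAILS

Because a single integer refutes it, the statement is false.

Answer: False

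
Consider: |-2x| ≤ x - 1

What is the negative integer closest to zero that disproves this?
Testing negative integers from -1 downward:
x = -1: LHS = |-2·(-1)| = |2| = 2, RHS = (-1) - 1 = -2; 2 ≤ -2 — FAILS  ← closest negative counterexample to 0

Answer: x = -1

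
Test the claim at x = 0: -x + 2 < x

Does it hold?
x = 0: LHS = -0 + 2 = 2; 2 < 0 — FAILS

The relation fails at x = 0, so x = 0 is a counterexample.

Answer: No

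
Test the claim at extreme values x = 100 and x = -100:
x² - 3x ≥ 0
x = 100: LHS = 100² - 3·100 = 9700; 9700 ≥ 0 — holds
x = -100: LHS = (-100)² - 3·(-100) = 10300; 10300 ≥ 0 — holds

Answer: Yes, holds for both x = 100 and x = -100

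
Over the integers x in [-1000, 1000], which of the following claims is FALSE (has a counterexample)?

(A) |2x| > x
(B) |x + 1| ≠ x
(A) x = 0: LHS = |2·0| = |0| = 0; 0 > 0 — FAILS

(B) Over all integers in [-1000, 1000], LHS − RHS is always positive; it is smallest at x = 0, where it equals 1:
x = 0: LHS = |0 + 1| = |1| = 1; 1 ≠ 0 — holds
At the ends of the range:
x = -1000: LHS = |(-1000) + 1| = |-999| = 999; 999 ≠ -1000 — holds
x = 1000: LHS = |1000 + 1| = |1001| = 1001; 1001 ≠ 1000 — holds
Hence LHS − RHS is never 0, i.e. the two sides are never equal, so the relation holds for every integer in [-1000, 1000].

Only (A) has a counterexample.

Answer: A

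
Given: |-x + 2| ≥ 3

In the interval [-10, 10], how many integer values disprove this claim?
Counterexamples in [-10, 10]: {0, 1, 2, 3, 4}.

Counting them gives 5 values.

Answer: 5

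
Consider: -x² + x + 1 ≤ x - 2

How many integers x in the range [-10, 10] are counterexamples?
Counterexamples in [-10, 10]: {-1, 0, 1}.

Counting them gives 3 values.

Answer: 3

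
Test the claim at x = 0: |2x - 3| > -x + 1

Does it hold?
x = 0: LHS = |2·0 - 3| = |-3| = 3, RHS = -0 + 1 = 1; 3 > 1 — holds

The relation is satisfied at x = 0.

Answer: Yes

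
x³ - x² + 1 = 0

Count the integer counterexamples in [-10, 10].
Counterexamples in [-10, 10]: {-10, -9, -8, -7, -6, -5, -4, -3, -2, -1, 0, 1, 2, 3, 4, 5, 6, 7, 8, 9, 10}.

Counting them gives 21 values.

Answer: 21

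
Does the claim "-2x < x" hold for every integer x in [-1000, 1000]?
The claim fails at x = 0:
x = 0: LHS = -2·0 = 0; 0 < 0 — FAILS

Because a single integer refutes it, the statement is false.

Answer: False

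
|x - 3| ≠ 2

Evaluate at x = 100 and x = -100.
x = 100: LHS = |100 - 3| = |97| = 97; 97 ≠ 2 — holds
x = -100: LHS = |(-100) - 3| = |-103| = 103; 103 ≠ 2 — holds

Answer: Yes, holds for both x = 100 and x = -100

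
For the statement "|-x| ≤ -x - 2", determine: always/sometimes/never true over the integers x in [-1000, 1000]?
Over all integers in [-1000, 1000], LHS − RHS is smallest at x = 0, where it equals 2:
x = 0: LHS = |-0| = |0| = 0, RHS = -0 - 2 = -2; 0 ≤ -2 — FAILS
At the ends of the range:
x = -1000: LHS = |-(-1000)| = |1000| = 1000, RHS = -(-1000) - 2 = 998; 1000 ≤ 998 — FAILS
x = 1000: LHS = |-1000| = 1000, RHS = -1000 - 2 = -1002; 1000 ≤ -1002 — FAILS
Hence LHS − RHS is never zero or negative, i.e. LHS > RHS throughout, so the claimed relation (≤) fails for every integer in [-1000, 1000].

No integer in the range satisfies it.

Answer: Never true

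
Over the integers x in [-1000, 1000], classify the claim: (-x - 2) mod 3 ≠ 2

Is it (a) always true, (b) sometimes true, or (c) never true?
Holds at x = 0: LHS = (-0 - 2) mod 3 = (-2) mod 3 = 1; 1 ≠ 2 — holds
Fails at x = -1: LHS = (-(-1) - 2) mod 3 = (-1) mod 3 = 2; 2 ≠ 2 — FAILS
It is satisfied by some integers in the range but not all.

Answer: Sometimes true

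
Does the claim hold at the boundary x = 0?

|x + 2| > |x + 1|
x = 0: LHS = |0 + 2| = |2| = 2, RHS = |0 + 1| = |1| = 1; 2 > 1 — holds

The relation is satisfied at x = 0.

Answer: Yes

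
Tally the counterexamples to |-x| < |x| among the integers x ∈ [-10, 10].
Counterexamples in [-10, 10]: {-10, -9, -8, -7, -6, -5, -4, -3, -2, -1, 0, 1, 2, 3, 4, 5, 6, 7, 8, 9, 10}.

Counting them gives 21 values.

Answer: 21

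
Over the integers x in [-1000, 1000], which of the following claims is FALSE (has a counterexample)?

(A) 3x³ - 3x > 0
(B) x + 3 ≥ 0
(A) x = 0: LHS = 3·0³ - 3·0 = 0; 0 > 0 — FAILS
(B) x = -4: LHS = (-4) + 3 = -1; -1 ≥ 0 — FAILS

Answer: Both A and B are false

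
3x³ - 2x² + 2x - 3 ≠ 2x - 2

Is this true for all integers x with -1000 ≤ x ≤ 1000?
The claim fails at x = 1:
x = 1: LHS = 3·1³ - 2·1² + 2·1 - 3 = 0, RHS = 2·1 - 2 = 0; 0 ≠ 0 — FAILS

Because a single integer refutes it, the statement is false.

Answer: False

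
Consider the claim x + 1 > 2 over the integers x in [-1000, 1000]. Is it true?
The claim fails at x = 0:
x = 0: LHS = 0 + 1 = 1; 1 > 2 — FAILS

Because a single integer refutes it, the statement is false.

Answer: False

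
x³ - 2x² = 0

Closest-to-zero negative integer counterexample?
Testing negative integers from -1 downward:
x = -1: LHS = (-1)³ - 2·(-1)² = -3; -3 = 0 — FAILS  ← closest negative counterexample to 0

Answer: x = -1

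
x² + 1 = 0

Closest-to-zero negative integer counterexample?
Testing negative integers from -1 downward:
x = -1: LHS = (-1)² + 1 = 2; 2 = 0 — FAILS  ← closest negative counterexample to 0

Answer: x = -1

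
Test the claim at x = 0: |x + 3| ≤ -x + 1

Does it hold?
x = 0: LHS = |0 + 3| = |3| = 3, RHS = -0 + 1 = 1; 3 ≤ 1 — FAILS

The relation fails at x = 0, so x = 0 is a counterexample.

Answer: No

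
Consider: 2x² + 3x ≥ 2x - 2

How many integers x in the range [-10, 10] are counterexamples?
Over all integers in [-10, 10], LHS − RHS is smallest at x = 0, where it equals 2:
x = 0: LHS = 2·0² + 3·0 = 0, RHS = 2·0 - 2 = -2; 0 ≥ -2 — holds
At the ends of the range:
x = -10: LHS = 2·(-10)² + 3·(-10) = 170, RHS = 2·(-10) - 2 = -22; 170 ≥ -22 — holds
x = 10: LHS = 2·10² + 3·10 = 230, RHS = 2·10 - 2 = 18; 230 ≥ 18 — holds
Hence LHS − RHS is never negative, i.e. LHS ≥ RHS throughout, so the relation holds for every integer in [-10, 10].

No counterexample appears in that range.

Answer: 0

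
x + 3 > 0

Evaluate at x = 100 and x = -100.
x = 100: LHS = 100 + 3 = 103; 103 > 0 — holds
x = -100: LHS = (-100) + 3 = -97; -97 > 0 — FAILS

Answer: Partially: holds for x = 100, fails for x = -100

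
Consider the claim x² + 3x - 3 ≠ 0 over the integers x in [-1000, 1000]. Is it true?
Track d = LHS − RHS over the integers in [-1000, 1000]. Equality would need d = 0, but d changes sign only between consecutive integers, jumping over 0:
x = -4: LHS = (-4)² + 3·(-4) - 3 = 1; 1 ≠ 0 — holds  (d = 1)
x = -3: LHS = (-3)² + 3·(-3) - 3 = -3; -3 ≠ 0 — holds  (d = -3)
x = 0: LHS = 0² + 3·0 - 3 = -3; -3 ≠ 0 — holds  (d = -3)
x = 1: LHS = 1² + 3·1 - 3 = 1; 1 ≠ 0 — holds  (d = 1)
Away from these crossings d keeps a constant sign, and checking every integer in [-1000, 1000] confirms d ≠ 0 throughout. Hence the two sides are never equal, so the relation holds for every integer in [-1000, 1000].

No counterexample exists.

Answer: True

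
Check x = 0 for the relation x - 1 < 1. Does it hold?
x = 0: LHS = 0 - 1 = -1; -1 < 1 — holds

The relation is satisfied at x = 0.

Answer: Yes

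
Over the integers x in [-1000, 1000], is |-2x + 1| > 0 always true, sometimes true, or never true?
Over all integers in [-1000, 1000], LHS − RHS is smallest at x = 0, where it equals 1:
x = 0: LHS = |-2·0 + 1| = |1| = 1; 1 > 0 — holds
At the ends of the range:
x = -1000: LHS = |-2·(-1000) + 1| = |2001| = 2001; 2001 > 0 — holds
x = 1000: LHS = |-2·1000 + 1| = |-1999| = 1999; 1999 > 0 — holds
Hence LHS − RHS is never zero or negative, i.e. LHS > RHS throughout, so the relation holds for every integer in [-1000, 1000].

No counterexample exists.

Answer: Always true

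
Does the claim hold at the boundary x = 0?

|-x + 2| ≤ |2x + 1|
x = 0: LHS = |-0 + 2| = |2| = 2, RHS = |2·0 + 1| = |1| = 1; 2 ≤ 1 — FAILS

The relation fails at x = 0, so x = 0 is a counterexample.

Answer: No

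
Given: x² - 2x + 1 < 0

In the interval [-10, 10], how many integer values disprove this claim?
Counterexamples in [-10, 10]: {-10, -9, -8, -7, -6, -5, -4, -3, -2, -1, 0, 1, 2, 3, 4, 5, 6, 7, 8, 9, 10}.

Counting them gives 21 values.

Answer: 21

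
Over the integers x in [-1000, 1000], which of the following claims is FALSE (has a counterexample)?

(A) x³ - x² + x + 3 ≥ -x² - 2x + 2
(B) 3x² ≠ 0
(A) x = -1: LHS = (-1)³ - (-1)² + (-1) + 3 = 0, RHS = -(-1)² - 2·(-1) + 2 = 3; 0 ≥ 3 — FAILS
(B) x = 0: LHS = 3·0² = 0; 0 ≠ 0 — FAILS

Answer: Both A and B are false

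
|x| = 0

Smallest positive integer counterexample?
Testing positive integers:
x = 1: LHS = |1| = 1; 1 = 0 — FAILS  ← smallest positive counterexample

Answer: x = 1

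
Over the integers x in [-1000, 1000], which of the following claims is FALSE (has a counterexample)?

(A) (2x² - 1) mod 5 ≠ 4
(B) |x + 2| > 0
(A) x = 0: LHS = (2·0² - 1) mod 5 = (-1) mod 5 = 4; 4 ≠ 4 — FAILS
(B) x = -2: LHS = |(-2) + 2| = |0| = 0; 0 > 0 — FAILS

Answer: Both A and B are false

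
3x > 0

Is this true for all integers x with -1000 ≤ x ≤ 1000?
The claim fails at x = 0:
x = 0: LHS = 3·0 = 0; 0 > 0 — FAILS

Because a single integer refutes it, the statement is false.

Answer: False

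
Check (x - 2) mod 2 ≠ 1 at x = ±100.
x = 100: LHS = (100 - 2) mod 2 = 98 mod 2 = 0; 0 ≠ 1 — holds
x = -100: LHS = ((-100) - 2) mod 2 = (-102) mod 2 = 0; 0 ≠ 1 — holds

Answer: Yes, holds for both x = 100 and x = -100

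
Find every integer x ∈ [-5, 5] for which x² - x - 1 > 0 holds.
Holds for: {-5, -4, -3, -2, -1, 2, 3, 4, 5}
Fails for: {0, 1}

Answer: {-5, -4, -3, -2, -1, 2, 3, 4, 5}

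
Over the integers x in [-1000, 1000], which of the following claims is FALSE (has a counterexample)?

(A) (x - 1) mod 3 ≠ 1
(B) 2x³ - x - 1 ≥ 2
(A) x = -1: LHS = ((-1) - 1) mod 3 = (-2) mod 3 = 1; 1 ≠ 1 — FAILS
(B) x = 0: LHS = 2·0³ - 0 - 1 = -1; -1 ≥ 2 — FAILS

Answer: Both A and B are false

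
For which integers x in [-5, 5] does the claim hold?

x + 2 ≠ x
Over all integers in [-5, 5], LHS − RHS is always positive; it is smallest at x = 0, where it equals 2:
x = 0: LHS = 0 + 2 = 2; 2 ≠ 0 — holds
At the ends of the range:
x = -5: LHS = (-5) + 2 = -3; -3 ≠ -5 — holds
x = 5: LHS = 5 + 2 = 7; 7 ≠ 5 — holds
Hence LHS − RHS is never 0, i.e. the two sides are never equal, so the relation holds for every integer in [-5, 5].

Answer: All integers in [-5, 5]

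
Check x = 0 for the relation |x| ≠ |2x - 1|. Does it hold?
x = 0: LHS = |0| = 0, RHS = |2·0 - 1| = |-1| = 1; 0 ≠ 1 — holds

The relation is satisfied at x = 0.

Answer: Yes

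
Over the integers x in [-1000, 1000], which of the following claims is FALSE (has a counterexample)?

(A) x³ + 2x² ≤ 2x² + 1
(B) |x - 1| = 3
(A) x = 2: LHS = 2³ + 2·2² = 16, RHS = 2·2² + 1 = 9; 16 ≤ 9 — FAILS
(B) x = 0: LHS = |0 - 1| = |-1| = 1; 1 = 3 — FAILS

Answer: Both A and B are false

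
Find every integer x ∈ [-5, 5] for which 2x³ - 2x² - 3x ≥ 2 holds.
Holds for: {2, 3, 4, 5}
Fails for: {-5, -4, -3, -2, -1, 0, 1}

Answer: {2, 3, 4, 5}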